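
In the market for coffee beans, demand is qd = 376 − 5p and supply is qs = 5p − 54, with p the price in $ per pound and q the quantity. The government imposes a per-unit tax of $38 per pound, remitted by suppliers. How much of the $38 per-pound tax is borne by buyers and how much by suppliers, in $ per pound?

Before the tax: set 376 − 5p = 5p − 54 → p* = $43, q* = 161.
With the tax collected from suppliers, supply shifts: qs = 5(p − 38) − 54.
New equilibrium: buyers pay $62, suppliers receive $24, q = 66. (Wedge: pb − ps = 38.)
Burden on buyers: $19; on suppliers: $19. (They sum to $38.)

Buyers bear $19 per pound; suppliers bear $19 per pound.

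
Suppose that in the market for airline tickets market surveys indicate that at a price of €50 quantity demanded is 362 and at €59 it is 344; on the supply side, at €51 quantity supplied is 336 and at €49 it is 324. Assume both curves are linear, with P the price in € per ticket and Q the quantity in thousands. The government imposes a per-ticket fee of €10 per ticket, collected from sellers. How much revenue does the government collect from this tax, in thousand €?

Demand slope: (344 − 362)/(59 − 50) = -2, so Qd = 462 − 2P.
Supply slope: (324 − 336)/(49 − 51) = 6, so Qs = 6P + 30.
Without the tax, 462 − 2P = 6P + 30 gives 8P = 432, so P* = €54 and Q* = 354.
With the tax collected from sellers, supply shifts: Qs = 6(P − 10) + 30.
Solving gives Q = 339 with buyers paying €61.5 and sellers receiving €51.5 (the €10 wedge).
Revenue = t · Q = 10 · 339 = €3390.

Tax revenue = €3390 thousand.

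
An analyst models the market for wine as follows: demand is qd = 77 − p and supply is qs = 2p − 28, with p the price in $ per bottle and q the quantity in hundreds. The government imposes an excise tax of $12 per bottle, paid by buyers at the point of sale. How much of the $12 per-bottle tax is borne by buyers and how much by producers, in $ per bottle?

Without the tax, 77 − p = 2p − 28 gives 3p = 105, so p* = $35 and q* = 42.
With the tax collected from buyers, demand (in seller-price terms) shifts: qd = 77 − (p + 12).
New equilibrium: buyers pay $43, producers receive $31, q = 34. (Wedge: pb − ps = 12.)
Burden on buyers: $8; on producers: $4. (They sum to $12.)
The less price-elastic side of the market bears the larger share of a per-unit tax.

Buyers bear $8 per bottle; producers bear $4 per bottle.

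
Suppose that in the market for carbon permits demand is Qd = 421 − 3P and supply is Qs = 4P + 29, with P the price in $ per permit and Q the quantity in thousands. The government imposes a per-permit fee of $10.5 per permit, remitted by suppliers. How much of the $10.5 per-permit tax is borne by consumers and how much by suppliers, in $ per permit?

Consumers bear $6 per permit; suppliers bear $4.5 per permit.

Without the tax, 421 − 3P = 4P + 29 gives 7P = 392, so P* = $56 and Q* = 253.
With the tax collected from suppliers, supply shifts: Qs = 4(P − 10.5) + 29.
New equilibrium: consumers pay $62, suppliers receive $51.5, Q = 235. (Wedge: Pb − Ps = 10.5.)
Burden on consumers: $6; on suppliers: $4.5. (They sum to $10.5.)
The less price-elastic side of the market bears the larger share of a per-unit tax.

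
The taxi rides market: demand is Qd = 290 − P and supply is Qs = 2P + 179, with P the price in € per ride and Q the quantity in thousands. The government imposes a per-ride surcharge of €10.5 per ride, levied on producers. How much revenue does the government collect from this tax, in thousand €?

Without the tax, 290 − P = 2P + 179 gives 3P = 111, so P* = €37 and Q* = 253.
With the tax collected from producers, supply shifts: Qs = 2(P − 10.5) + 179.
Solving gives Q = 246 with buyers paying €44 and producers receiving €33.5 (the €10.5 wedge).
Revenue = t · Q = 10.5 · 246 = €2583.

Tax revenue = €2583 thousand.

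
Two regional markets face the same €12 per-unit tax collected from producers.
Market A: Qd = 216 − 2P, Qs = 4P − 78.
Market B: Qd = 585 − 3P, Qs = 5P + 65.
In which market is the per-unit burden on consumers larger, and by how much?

Market A, by €0.5.

Market A: pre-tax P* = €49, Q* = 118; post-tax Q = 102; per-unit burden on consumers = €8.
Market B: pre-tax P* = €65, Q* = 390; post-tax Q = 367.5; per-unit burden on consumers = €7.5.
Difference: €8 vs €7.5 → market A is larger by €0.5.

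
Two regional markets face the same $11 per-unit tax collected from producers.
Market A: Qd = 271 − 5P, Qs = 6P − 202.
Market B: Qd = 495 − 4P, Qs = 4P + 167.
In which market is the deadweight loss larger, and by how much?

Market A, by $44.

Market A: pre-tax P* = $43, Q* = 56; post-tax Q = 26; deadweight loss = $165.
Market B: pre-tax P* = $41, Q* = 331; post-tax Q = 309; deadweight loss = $121.
Difference: $165 vs $121 → market A is larger by $44.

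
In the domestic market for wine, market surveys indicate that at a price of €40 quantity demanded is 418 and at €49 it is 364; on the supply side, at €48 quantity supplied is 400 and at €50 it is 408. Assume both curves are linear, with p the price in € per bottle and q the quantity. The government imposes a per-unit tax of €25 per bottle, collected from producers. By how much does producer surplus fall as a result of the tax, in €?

Demand slope: (364 − 418)/(49 − 40) = -6, so qd = 658 − 6p.
Supply slope: (408 − 400)/(50 − 48) = 4, so qs = 4p + 208.
Before the tax: set 658 − 6p = 4p + 208 → p* = €45, q* = 388.
With the tax collected from producers, supply shifts: qs = 4(p − 25) + 208.
New equilibrium: consumers pay €55, producers receive €30, q = 328. (Wedge: pb − ps = 25.)
ΔPS is the trapezoid between Q = 328 and Q = 388 of height €15: ½ · (388 + 328) · 15 = €5370.

Producer surplus falls by €5370.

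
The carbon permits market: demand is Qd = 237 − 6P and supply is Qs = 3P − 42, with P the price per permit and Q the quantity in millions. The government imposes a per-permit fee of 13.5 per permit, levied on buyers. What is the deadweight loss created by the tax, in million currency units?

Deadweight loss = 182.25 million.

Without the tax, 237 − 6P = 3P − 42 gives 9P = 279, so P* = 31 and Q* = 51.
With the tax collected from buyers, demand (in seller-price terms) shifts: Qd = 237 − 6(P + 13.5).
Solving gives Q = 24 with buyers paying 35.5 and producers receiving 22 (the 13.5 wedge).
Quantity falls by |ΔQ| = |51 − 24| = 27.
DWL = ½ · t · |ΔQ| = ½ · 13.5 · 27 = 182.25.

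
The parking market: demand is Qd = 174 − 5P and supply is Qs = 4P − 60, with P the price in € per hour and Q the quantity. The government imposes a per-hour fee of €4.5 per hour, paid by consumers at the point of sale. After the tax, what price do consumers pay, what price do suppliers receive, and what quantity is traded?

Before the tax: set 174 − 5P = 4P − 60 → P* = €26, Q* = 44.
With the tax collected from consumers, demand (in seller-price terms) shifts: Qd = 174 − 5(P + 4.5).
New equilibrium: consumers pay €28, suppliers receive €23.5, Q = 34. (Wedge: Pb − Ps = 4.5.)
The less price-elastic side of the market bears the larger share of a per-unit tax.

Consumers pay €28; suppliers receive €23.5; quantity = 34.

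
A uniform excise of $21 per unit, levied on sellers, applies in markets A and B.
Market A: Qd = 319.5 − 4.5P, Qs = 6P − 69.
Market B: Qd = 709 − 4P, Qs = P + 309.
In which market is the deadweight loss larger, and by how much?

Market A: pre-tax P* = $37, Q* = 153; post-tax Q = 99; deadweight loss = $567.
Market B: pre-tax P* = $80, Q* = 389; post-tax Q = 372.2; deadweight loss = $176.4.
Difference: $567 vs $176.4 → market A is larger by $390.6.

Market A, by $390.6.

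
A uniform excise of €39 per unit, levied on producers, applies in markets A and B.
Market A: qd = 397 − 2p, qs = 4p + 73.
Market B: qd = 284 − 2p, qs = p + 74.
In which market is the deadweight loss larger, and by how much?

Market A, by €507.

Market A: pre-tax p* = €54, q* = 289; post-tax q = 237; deadweight loss = €1014.
Market B: pre-tax p* = €70, q* = 144; post-tax q = 118; deadweight loss = €507.
Difference: €1014 vs €507 → market A is larger by €507.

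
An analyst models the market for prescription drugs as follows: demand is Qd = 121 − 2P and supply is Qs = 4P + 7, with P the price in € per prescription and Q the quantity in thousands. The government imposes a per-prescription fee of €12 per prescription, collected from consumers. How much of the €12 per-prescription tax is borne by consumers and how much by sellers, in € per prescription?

Consumers bear €8 per prescription; sellers bear €4 per prescription.

Before the tax: set 121 − 2P = 4P + 7 → P* = €19, Q* = 83.
With the tax collected from consumers, demand (in seller-price terms) shifts: Qd = 121 − 2(P + 12).
New equilibrium: consumers pay €27, sellers receive €15, Q = 67. (Wedge: Pb − Ps = 12.)
Burden on consumers: €8; on sellers: €4. (They sum to €12.)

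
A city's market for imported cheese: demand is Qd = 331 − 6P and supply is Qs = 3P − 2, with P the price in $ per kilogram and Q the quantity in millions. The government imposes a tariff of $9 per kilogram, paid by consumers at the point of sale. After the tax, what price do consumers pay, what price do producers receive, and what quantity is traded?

Before the tax: set 331 − 6P = 3P − 2 → P* = $37, Q* = 109.
With the tax collected from consumers, demand (in seller-price terms) shifts: Qd = 331 − 6(P + 9).
Solving gives Q = 91 with consumers paying $40 and producers receiving $31 (the $9 wedge).
The less price-elastic side of the market bears the larger share of a per-unit tax.

Consumers pay $40; producers receive $31; quantity = 91.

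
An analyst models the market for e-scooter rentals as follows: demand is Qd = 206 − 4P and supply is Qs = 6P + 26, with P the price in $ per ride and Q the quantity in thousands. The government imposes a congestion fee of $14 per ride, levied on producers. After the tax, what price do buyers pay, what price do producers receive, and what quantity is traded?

Buyers pay $26.4; producers receive $12.4; quantity = 100.4.

Before the tax: set 206 − 4P = 6P + 26 → P* = $18, Q* = 134.
With the tax collected from producers, supply shifts: Qs = 6(P − 14) + 26.
Solving gives Q = 100.4 with buyers paying $26.4 and producers receiving $12.4 (the $14 wedge).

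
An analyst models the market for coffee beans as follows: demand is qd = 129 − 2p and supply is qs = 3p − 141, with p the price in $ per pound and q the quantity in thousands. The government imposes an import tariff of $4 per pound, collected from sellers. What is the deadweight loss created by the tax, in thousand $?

Deadweight loss = $9.6 thousand.

Without the tax, 129 − 2p = 3p − 141 gives 5p = 270, so p* = $54 and q* = 21.
With the tax collected from sellers, supply shifts: qs = 3(p − 4) − 141.
New equilibrium: consumers pay $56.4, sellers receive $52.4, q = 16.2. (Wedge: pb − ps = 4.)
Quantity falls by |ΔQ| = |21 − 16.2| = 4.8.
DWL = ½ · t · |ΔQ| = ½ · 4 · 4.8 = $9.6.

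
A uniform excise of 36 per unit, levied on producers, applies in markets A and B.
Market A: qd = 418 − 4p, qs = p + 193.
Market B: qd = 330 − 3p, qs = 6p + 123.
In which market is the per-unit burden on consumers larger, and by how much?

Market B, by 16.8.

Market A: pre-tax p* = 45, q* = 238; post-tax q = 209.2; per-unit burden on consumers = 7.2.
Market B: pre-tax p* = 23, q* = 261; post-tax q = 189; per-unit burden on consumers = 24.
Difference: 7.2 vs 24 → market B is larger by 16.8.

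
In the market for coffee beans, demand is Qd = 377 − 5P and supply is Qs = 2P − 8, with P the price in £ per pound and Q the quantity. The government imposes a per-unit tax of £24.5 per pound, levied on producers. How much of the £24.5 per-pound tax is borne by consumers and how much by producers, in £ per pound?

Consumers bear £7 per pound; producers bear £17.5 per pound.

Before the tax: set 377 − 5P = 2P − 8 → P* = £55, Q* = 102.
With the tax collected from producers, supply shifts: Qs = 2(P − 24.5) − 8.
Solving gives Q = 67 with consumers paying £62 and producers receiving £37.5 (the £24.5 wedge).
Burden on consumers: £7; on producers: £17.5. (They sum to £24.5.)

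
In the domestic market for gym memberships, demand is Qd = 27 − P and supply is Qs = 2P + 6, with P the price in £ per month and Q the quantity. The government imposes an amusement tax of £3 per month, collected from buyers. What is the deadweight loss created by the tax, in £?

Before the tax: set 27 − P = 2P + 6 → P* = £7, Q* = 20.
With the tax collected from buyers, demand (in seller-price terms) shifts: Qd = 27 − (P + 3).
New equilibrium: buyers pay £9, sellers receive £6, Q = 18. (Wedge: Pb − Ps = 3.)
Quantity falls by |ΔQ| = |20 − 18| = 2.
DWL = ½ · t · |ΔQ| = ½ · 3 · 2 = £3.

Deadweight loss = £3.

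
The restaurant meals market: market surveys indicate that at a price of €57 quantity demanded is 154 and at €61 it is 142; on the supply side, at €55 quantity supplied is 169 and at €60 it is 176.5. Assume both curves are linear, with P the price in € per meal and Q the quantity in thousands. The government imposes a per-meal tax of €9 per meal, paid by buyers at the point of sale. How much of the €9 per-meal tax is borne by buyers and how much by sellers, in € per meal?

Demand slope: (142 − 154)/(61 − 57) = -3, so Qd = 325 − 3P.
Supply slope: (176.5 − 169)/(60 − 55) = 1.5, so Qs = 1.5P + 86.5.
Without the tax, 325 − 3P = 1.5P + 86.5 gives 4.5P = 238.5, so P* = €53 and Q* = 166.
With the tax collected from buyers, demand (in seller-price terms) shifts: Qd = 325 − 3(P + 9).
New equilibrium: buyers pay €56, sellers receive €47, Q = 157. (Wedge: Pb − Ps = 9.)
Burden on buyers: €3; on sellers: €6. (They sum to €9.)

Buyers bear €3 per meal; sellers bear €6 per meal.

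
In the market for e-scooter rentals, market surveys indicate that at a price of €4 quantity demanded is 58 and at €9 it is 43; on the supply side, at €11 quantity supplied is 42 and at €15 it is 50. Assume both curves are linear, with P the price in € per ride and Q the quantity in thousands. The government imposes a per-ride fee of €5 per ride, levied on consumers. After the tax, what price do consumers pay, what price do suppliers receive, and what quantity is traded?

Demand slope: (43 − 58)/(9 − 4) = -3, so Qd = 70 − 3P.
Supply slope: (50 − 42)/(15 − 11) = 2, so Qs = 2P + 20.
Before the tax: set 70 − 3P = 2P + 20 → P* = €10, Q* = 40.
With the tax collected from consumers, demand (in seller-price terms) shifts: Qd = 70 − 3(P + 5).
Solving gives Q = 34 with consumers paying €12 and suppliers receiving €7 (the €5 wedge).

Consumers pay €12; suppliers receive €7; quantity = 34.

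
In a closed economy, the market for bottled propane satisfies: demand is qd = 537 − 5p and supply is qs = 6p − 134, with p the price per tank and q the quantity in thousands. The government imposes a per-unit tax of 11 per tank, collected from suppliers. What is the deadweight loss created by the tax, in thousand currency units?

Without the tax, 537 − 5p = 6p − 134 gives 11p = 671, so p* = 61 and q* = 232.
With the tax collected from suppliers, supply shifts: qs = 6(p − 11) − 134.
Solving gives q = 202 with buyers paying 67 and suppliers receiving 56 (the 11 wedge).
Quantity falls by |ΔQ| = |232 − 202| = 30.
DWL = ½ · t · |ΔQ| = ½ · 11 · 30 = 165.

Deadweight loss = 165 thousand.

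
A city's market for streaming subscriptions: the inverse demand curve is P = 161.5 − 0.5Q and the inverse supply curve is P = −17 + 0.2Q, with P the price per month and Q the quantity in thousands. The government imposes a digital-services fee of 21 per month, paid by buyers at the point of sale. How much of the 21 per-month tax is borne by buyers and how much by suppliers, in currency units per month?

Buyers bear 15 per month; suppliers bear 6 per month.

Rewrite in direct form: Qd = 323 − 2P and Qs = 5P + 85.
Without the tax, 323 − 2P = 5P + 85 gives 7P = 238, so P* = 34 and Q* = 255.
With the tax collected from buyers, demand (in seller-price terms) shifts: Qd = 323 − 2(P + 21).
Solving gives Q = 225 with buyers paying 49 and suppliers receiving 28 (the 21 wedge).
Burden on buyers: 15; on suppliers: 6. (They sum to 21.)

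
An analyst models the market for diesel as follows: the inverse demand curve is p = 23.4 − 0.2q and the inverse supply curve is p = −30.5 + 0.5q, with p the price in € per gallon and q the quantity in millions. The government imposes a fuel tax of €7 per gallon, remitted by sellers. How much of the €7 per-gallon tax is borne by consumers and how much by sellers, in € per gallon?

Inverting to q(p) form: qd = 117 − 5p; qs = 2p + 61.
Before the tax: set 117 − 5p = 2p + 61 → p* = €8, q* = 77.
With the tax collected from sellers, supply shifts: qs = 2(p − 7) + 61.
Solving gives q = 67 with consumers paying €10 and sellers receiving €3 (the €7 wedge).
Burden on consumers: €2; on sellers: €5. (They sum to €7.)
The less price-elastic side of the market bears the larger share of a per-unit tax.

Consumers bear €2 per gallon; sellers bear €5 per gallon.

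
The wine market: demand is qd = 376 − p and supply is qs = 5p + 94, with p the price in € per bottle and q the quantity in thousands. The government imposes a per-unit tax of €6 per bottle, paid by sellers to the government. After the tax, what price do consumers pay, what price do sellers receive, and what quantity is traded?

Consumers pay €52; sellers receive €46; quantity = 324.

Before the tax: set 376 − p = 5p + 94 → p* = €47, q* = 329.
With the tax collected from sellers, supply shifts: qs = 5(p − 6) + 94.
Solving gives q = 324 with consumers paying €52 and sellers receiving €46 (the €6 wedge).
The less price-elastic side of the market bears the larger share of a per-unit tax.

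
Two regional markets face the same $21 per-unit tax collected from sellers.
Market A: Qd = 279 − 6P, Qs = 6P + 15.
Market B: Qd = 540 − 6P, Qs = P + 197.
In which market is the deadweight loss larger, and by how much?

Market A: pre-tax P* = $22, Q* = 147; post-tax Q = 84; deadweight loss = $661.5.
Market B: pre-tax P* = $49, Q* = 246; post-tax Q = 228; deadweight loss = $189.
Difference: $661.5 vs $189 → market A is larger by $472.5.

Market A, by $472.5.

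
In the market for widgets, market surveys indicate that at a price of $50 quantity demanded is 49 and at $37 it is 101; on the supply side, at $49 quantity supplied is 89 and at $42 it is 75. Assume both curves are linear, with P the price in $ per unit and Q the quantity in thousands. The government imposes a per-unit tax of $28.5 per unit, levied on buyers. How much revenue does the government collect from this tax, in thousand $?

Demand slope: (101 − 49)/(37 − 50) = -4, so Qd = 249 − 4P.
Supply slope: (75 − 89)/(42 − 49) = 2, so Qs = 2P − 9.
Before the tax: set 249 − 4P = 2P − 9 → P* = $43, Q* = 77.
With the tax collected from buyers, demand (in seller-price terms) shifts: Qd = 249 − 4(P + 28.5).
New equilibrium: buyers pay $52.5, suppliers receive $24, Q = 39. (Wedge: Pb − Ps = 28.5.)
Revenue = t · Q = 28.5 · 39 = $1111.5.

Tax revenue = $1111.5 thousand.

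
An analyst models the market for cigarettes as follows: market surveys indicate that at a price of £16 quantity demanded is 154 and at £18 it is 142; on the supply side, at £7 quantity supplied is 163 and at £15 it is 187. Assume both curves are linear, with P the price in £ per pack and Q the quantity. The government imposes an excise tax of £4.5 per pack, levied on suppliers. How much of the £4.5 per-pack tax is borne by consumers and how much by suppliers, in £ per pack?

Consumers bear £1.5 per pack; suppliers bear £3 per pack.

Demand slope: (142 − 154)/(18 − 16) = -6, so Qd = 250 − 6P.
Supply slope: (187 − 163)/(15 − 7) = 3, so Qs = 3P + 142.
Without the tax, 250 − 6P = 3P + 142 gives 9P = 108, so P* = £12 and Q* = 178.
With the tax collected from suppliers, supply shifts: Qs = 3(P − 4.5) + 142.
Solving gives Q = 169 with consumers paying £13.5 and suppliers receiving £9 (the £4.5 wedge).
Burden on consumers: £1.5; on suppliers: £3. (They sum to £4.5.)
The less price-elastic side of the market bears the larger share of a per-unit tax.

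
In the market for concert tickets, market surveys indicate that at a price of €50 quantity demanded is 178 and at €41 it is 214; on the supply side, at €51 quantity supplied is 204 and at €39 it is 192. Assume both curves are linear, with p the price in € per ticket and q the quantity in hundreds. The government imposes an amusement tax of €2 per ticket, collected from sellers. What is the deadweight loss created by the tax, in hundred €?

Deadweight loss = €1.6 hundred.

Demand slope: (214 − 178)/(41 − 50) = -4, so qd = 378 − 4p.
Supply slope: (192 − 204)/(39 − 51) = 1, so qs = p + 153.
Without the tax, 378 − 4p = p + 153 gives 5p = 225, so p* = €45 and q* = 198.
With the tax collected from sellers, supply shifts: qs = (p − 2) + 153.
Solving gives q = 196.4 with consumers paying €45.4 and sellers receiving €43.4 (the €2 wedge).
Quantity falls by |ΔQ| = |198 − 196.4| = 1.6.
DWL = ½ · t · |ΔQ| = ½ · 2 · 1.6 = €1.6.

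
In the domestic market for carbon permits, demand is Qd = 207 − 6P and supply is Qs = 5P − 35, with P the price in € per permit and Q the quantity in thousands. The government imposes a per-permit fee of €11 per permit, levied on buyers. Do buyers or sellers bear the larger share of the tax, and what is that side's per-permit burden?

Without the tax, 207 − 6P = 5P − 35 gives 11P = 242, so P* = €22 and Q* = 75.
With the tax collected from buyers, demand (in seller-price terms) shifts: Qd = 207 − 6(P + 11).
Solving gives Q = 45 with buyers paying €27 and sellers receiving €16 (the €11 wedge).
Per-permit burden: buyers €5, sellers €6.
Sellers take the larger share because supply is less price-elastic here (demand slope 6 vs supply slope 5).

Sellers bear the larger share: €6 per permit.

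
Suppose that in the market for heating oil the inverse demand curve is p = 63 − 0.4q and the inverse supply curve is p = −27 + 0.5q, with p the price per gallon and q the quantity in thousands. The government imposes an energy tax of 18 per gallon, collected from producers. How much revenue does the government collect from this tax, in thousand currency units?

Tax revenue = 1440 thousand.

Rewrite in direct form: qd = 157.5 − 2.5p and qs = 2p + 54.
Without the tax, 157.5 − 2.5p = 2p + 54 gives 4.5p = 103.5, so p* = 23 and q* = 100.
With the tax collected from producers, supply shifts: qs = 2(p − 18) + 54.
Solving gives q = 80 with buyers paying 31 and producers receiving 13 (the 18 wedge).
Revenue = t · Q = 18 · 80 = 1440.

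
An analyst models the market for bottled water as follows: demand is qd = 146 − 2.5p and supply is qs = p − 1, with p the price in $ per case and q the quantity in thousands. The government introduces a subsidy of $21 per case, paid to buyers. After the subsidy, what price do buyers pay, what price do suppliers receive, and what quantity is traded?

Buyers pay $36; suppliers receive $57; quantity = 56.

Without the subsidy, 146 − 2.5p = p − 1 gives 3.5p = 147, so p* = $42 and q* = 41.
With a per-unit subsidy paid to buyers, each effectively pays p − 21, so demand becomes qd = 146 − 2.5(p − 21).
Solving gives q = 56 with buyers paying $36 and suppliers receiving $57 (the $21 wedge).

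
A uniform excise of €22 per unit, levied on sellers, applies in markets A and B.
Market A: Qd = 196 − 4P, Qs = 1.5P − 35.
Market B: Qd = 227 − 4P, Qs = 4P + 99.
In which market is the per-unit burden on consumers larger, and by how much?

Market A: pre-tax P* = €42, Q* = 28; post-tax Q = 4; per-unit burden on consumers = €6.
Market B: pre-tax P* = €16, Q* = 163; post-tax Q = 119; per-unit burden on consumers = €11.
Difference: €6 vs €11 → market B is larger by €5.

Market B, by €5.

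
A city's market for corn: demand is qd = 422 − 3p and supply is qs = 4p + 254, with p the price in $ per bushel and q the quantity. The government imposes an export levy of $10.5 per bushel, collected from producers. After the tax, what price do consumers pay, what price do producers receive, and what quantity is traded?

Before the tax: set 422 − 3p = 4p + 254 → p* = $24, q* = 350.
With the tax collected from producers, supply shifts: qs = 4(p − 10.5) + 254.
Solving gives q = 332 with consumers paying $30 and producers receiving $19.5 (the $10.5 wedge).
The less price-elastic side of the market bears the larger share of a per-unit tax.

Consumers pay $30; producers receive $19.5; quantity = 332.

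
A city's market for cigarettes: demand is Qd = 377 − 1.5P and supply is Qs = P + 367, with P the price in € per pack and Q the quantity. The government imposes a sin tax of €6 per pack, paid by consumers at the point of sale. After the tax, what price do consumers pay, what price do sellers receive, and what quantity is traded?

Consumers pay €6.4; sellers receive €0.4; quantity = 367.4.

Without the tax, 377 − 1.5P = P + 367 gives 2.5P = 10, so P* = €4 and Q* = 371.
With the tax collected from consumers, demand (in seller-price terms) shifts: Qd = 377 − 1.5(P + 6).
New equilibrium: consumers pay €6.4, sellers receive €0.4, Q = 367.4. (Wedge: Pb − Ps = 6.)
The less price-elastic side of the market bears the larger share of a per-unit tax.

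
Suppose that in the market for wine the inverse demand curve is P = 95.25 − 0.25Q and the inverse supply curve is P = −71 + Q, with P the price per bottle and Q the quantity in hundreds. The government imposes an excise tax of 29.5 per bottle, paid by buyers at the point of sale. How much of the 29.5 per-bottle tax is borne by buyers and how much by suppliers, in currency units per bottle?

Buyers bear 5.9 per bottle; suppliers bear 23.6 per bottle.

Rewrite in direct form: Qd = 381 − 4P and Qs = P + 71.
Without the tax, 381 − 4P = P + 71 gives 5P = 310, so P* = 62 and Q* = 133.
With the tax collected from buyers, demand (in seller-price terms) shifts: Qd = 381 − 4(P + 29.5).
Solving gives Q = 109.4 with buyers paying 67.9 and suppliers receiving 38.4 (the 29.5 wedge).
Burden on buyers: 5.9; on suppliers: 23.6. (They sum to 29.5.)
The less price-elastic side of the market bears the larger share of a per-unit tax.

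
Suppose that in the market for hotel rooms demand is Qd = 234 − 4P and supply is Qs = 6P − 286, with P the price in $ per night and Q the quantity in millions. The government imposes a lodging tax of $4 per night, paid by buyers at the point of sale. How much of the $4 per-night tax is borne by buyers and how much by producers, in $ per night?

Before the tax: set 234 − 4P = 6P − 286 → P* = $52, Q* = 26.
With the tax collected from buyers, demand (in seller-price terms) shifts: Qd = 234 − 4(P + 4).
New equilibrium: buyers pay $54.4, producers receive $50.4, Q = 16.4. (Wedge: Pb − Ps = 4.)
Burden on buyers: $2.4; on producers: $1.6. (They sum to $4.)
The less price-elastic side of the market bears the larger share of a per-unit tax.

Buyers bear $2.4 per night; producers bear $1.6 per night.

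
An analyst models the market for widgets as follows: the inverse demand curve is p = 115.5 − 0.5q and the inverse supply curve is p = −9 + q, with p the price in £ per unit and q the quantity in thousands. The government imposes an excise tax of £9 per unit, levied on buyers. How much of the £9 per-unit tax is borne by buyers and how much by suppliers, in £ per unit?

Buyers bear £3 per unit; suppliers bear £6 per unit.

Rewrite in direct form: qd = 231 − 2p and qs = p + 9.
Without the tax, 231 − 2p = p + 9 gives 3p = 222, so p* = £74 and q* = 83.
With the tax collected from buyers, demand (in seller-price terms) shifts: qd = 231 − 2(p + 9).
New equilibrium: buyers pay £77, suppliers receive £68, q = 77. (Wedge: pb − ps = 9.)
Burden on buyers: £3; on suppliers: £6. (They sum to £9.)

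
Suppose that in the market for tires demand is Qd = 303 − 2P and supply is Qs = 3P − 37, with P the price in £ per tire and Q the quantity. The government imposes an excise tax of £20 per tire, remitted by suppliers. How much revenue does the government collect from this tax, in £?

Tax revenue = £2860.

Before the tax: set 303 − 2P = 3P − 37 → P* = £68, Q* = 167.
With the tax collected from suppliers, supply shifts: Qs = 3(P − 20) − 37.
New equilibrium: consumers pay £80, suppliers receive £60, Q = 143. (Wedge: Pb − Ps = 20.)
Revenue = t · Q = 20 · 143 = £2860.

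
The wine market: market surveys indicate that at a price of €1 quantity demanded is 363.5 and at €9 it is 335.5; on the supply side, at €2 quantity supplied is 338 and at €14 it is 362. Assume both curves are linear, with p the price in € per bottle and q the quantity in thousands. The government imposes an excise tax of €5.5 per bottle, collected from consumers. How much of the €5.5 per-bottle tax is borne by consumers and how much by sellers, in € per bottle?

Consumers bear €2 per bottle; sellers bear €3.5 per bottle.

Demand slope: (335.5 − 363.5)/(9 − 1) = -3.5, so qd = 367 − 3.5p.
Supply slope: (362 − 338)/(14 − 2) = 2, so qs = 2p + 334.
Without the tax, 367 − 3.5p = 2p + 334 gives 5.5p = 33, so p* = €6 and q* = 346.
With the tax collected from consumers, demand (in seller-price terms) shifts: qd = 367 − 3.5(p + 5.5).
New equilibrium: consumers pay €8, sellers receive €2.5, q = 339. (Wedge: pb − ps = 5.5.)
Burden on consumers: €2; on sellers: €3.5. (They sum to €5.5.)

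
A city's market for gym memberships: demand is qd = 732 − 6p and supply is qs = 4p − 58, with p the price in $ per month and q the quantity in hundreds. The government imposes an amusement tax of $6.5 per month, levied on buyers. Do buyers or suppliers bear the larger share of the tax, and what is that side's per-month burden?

Without the tax, 732 − 6p = 4p − 58 gives 10p = 790, so p* = $79 and q* = 258.
With the tax collected from buyers, demand (in seller-price terms) shifts: qd = 732 − 6(p + 6.5).
Solving gives q = 242.4 with buyers paying $81.6 and suppliers receiving $75.1 (the $6.5 wedge).
Per-month burden: buyers $2.6, suppliers $3.9.
Suppliers take the larger share because supply is less price-elastic here (demand slope 6 vs supply slope 4).

Suppliers bear the larger share: $3.9 per month.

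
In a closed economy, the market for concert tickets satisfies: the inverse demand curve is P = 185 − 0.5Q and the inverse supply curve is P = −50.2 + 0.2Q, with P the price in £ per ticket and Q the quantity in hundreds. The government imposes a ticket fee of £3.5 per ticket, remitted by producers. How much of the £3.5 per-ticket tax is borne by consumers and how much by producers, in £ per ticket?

Inverting to Q(P) form: Qd = 370 − 2P; Qs = 5P + 251.
Without the tax, 370 − 2P = 5P + 251 gives 7P = 119, so P* = £17 and Q* = 336.
With the tax collected from producers, supply shifts: Qs = 5(P − 3.5) + 251.
Solving gives Q = 331 with consumers paying £19.5 and producers receiving £16 (the £3.5 wedge).
Burden on consumers: £2.5; on producers: £1. (They sum to £3.5.)
The less price-elastic side of the market bears the larger share of a per-unit tax.

Consumers bear £2.5 per ticket; producers bear £1 per ticket.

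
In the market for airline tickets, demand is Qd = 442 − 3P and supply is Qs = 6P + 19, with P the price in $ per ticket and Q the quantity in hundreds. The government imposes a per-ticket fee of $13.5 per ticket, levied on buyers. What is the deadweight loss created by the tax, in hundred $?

Deadweight loss = $182.25 hundred.

Before the tax: set 442 − 3P = 6P + 19 → P* = $47, Q* = 301.
With the tax collected from buyers, demand (in seller-price terms) shifts: Qd = 442 − 3(P + 13.5).
Solving gives Q = 274 with buyers paying $56 and producers receiving $42.5 (the $13.5 wedge).
Quantity falls by |ΔQ| = |301 − 274| = 27.
DWL = ½ · t · |ΔQ| = ½ · 13.5 · 27 = $182.25.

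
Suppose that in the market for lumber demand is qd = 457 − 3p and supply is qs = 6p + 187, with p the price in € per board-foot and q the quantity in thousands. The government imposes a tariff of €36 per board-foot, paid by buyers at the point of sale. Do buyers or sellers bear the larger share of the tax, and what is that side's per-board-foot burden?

Buyers bear the larger share: €24 per board-foot.

Without the tax, 457 − 3p = 6p + 187 gives 9p = 270, so p* = €30 and q* = 367.
With the tax collected from buyers, demand (in seller-price terms) shifts: qd = 457 − 3(p + 36).
Solving gives q = 295 with buyers paying €54 and sellers receiving €18 (the €36 wedge).
Per-board-foot burden: buyers €24, sellers €12.
Buyers take the larger share because demand is less price-elastic here (demand slope 3 vs supply slope 6).
The less price-elastic side of the market bears the larger share of a per-unit tax.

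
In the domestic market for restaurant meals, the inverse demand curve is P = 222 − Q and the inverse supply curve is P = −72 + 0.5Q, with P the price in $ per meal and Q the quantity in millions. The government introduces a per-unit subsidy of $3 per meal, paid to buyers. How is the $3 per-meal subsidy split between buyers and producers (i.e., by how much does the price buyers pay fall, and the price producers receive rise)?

Rewrite in direct form: Qd = 222 − P and Qs = 2P + 144.
Without the subsidy, 222 − P = 2P + 144 gives 3P = 78, so P* = $26 and Q* = 196.
With a per-unit subsidy paid to buyers, each effectively pays P − 3, so demand becomes Qd = 222 − (P − 3).
New equilibrium: buyers pay $24, producers receive $27, Q = 198. (Wedge: Pb − Ps = −3.)
Gain to buyers: $2; to producers: $1. (They sum to $3.)

Buyers gain $2 per meal; producers gain $1 per meal.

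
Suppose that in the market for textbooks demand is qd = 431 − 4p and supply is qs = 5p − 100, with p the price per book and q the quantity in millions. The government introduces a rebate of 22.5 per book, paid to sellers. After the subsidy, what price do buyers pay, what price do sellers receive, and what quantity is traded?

Buyers pay 46.5; sellers receive 69; quantity = 245.

Without the subsidy, 431 − 4p = 5p − 100 gives 9p = 531, so p* = 59 and q* = 195.
With a per-unit subsidy paid to sellers, each receives p + 22.5 per unit sold, so supply becomes qs = 5(p + 22.5) − 100.
New equilibrium: buyers pay 46.5, sellers receive 69, q = 245. (Wedge: pb − ps = −22.5.)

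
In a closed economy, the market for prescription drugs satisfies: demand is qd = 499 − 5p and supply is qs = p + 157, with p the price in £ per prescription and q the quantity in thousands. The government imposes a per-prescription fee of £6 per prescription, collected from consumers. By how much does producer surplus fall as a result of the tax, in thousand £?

Without the tax, 499 − 5p = p + 157 gives 6p = 342, so p* = £57 and q* = 214.
With the tax collected from consumers, demand (in seller-price terms) shifts: qd = 499 − 5(p + 6).
Solving gives q = 209 with consumers paying £58 and producers receiving £52 (the £6 wedge).
ΔPS is the trapezoid between Q = 209 and Q = 214 of height £5: ½ · (214 + 209) · 5 = £1057.5.

Producer surplus falls by £1057.5 thousand.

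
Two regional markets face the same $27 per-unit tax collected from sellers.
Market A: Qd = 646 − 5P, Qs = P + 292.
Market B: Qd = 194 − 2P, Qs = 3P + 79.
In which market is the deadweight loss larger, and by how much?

Market A: pre-tax P* = $59, Q* = 351; post-tax Q = 328.5; deadweight loss = $303.75.
Market B: pre-tax P* = $23, Q* = 148; post-tax Q = 115.6; deadweight loss = $437.4.
Difference: $303.75 vs $437.4 → market B is larger by $133.65.

Market B, by $133.65.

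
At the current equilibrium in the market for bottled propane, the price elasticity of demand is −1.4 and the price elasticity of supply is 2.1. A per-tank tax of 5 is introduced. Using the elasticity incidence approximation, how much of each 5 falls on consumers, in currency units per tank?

Incidence ratio: consumers' share ≈ εs / (εs + |εd|) = 2.1 / (2.1 + 1.4) = 0.6.
So consumers bear ≈ 0.6 × 5 = 3; sellers bear 2.

Consumers bear ≈ 3 per tank.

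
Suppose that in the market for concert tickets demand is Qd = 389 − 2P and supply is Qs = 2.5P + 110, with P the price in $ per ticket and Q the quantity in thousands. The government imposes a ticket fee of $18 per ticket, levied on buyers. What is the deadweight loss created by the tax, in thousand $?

Deadweight loss = $180 thousand.

Without the tax, 389 − 2P = 2.5P + 110 gives 4.5P = 279, so P* = $62 and Q* = 265.
With the tax collected from buyers, demand (in seller-price terms) shifts: Qd = 389 − 2(P + 18).
Solving gives Q = 245 with buyers paying $72 and suppliers receiving $54 (the $18 wedge).
Quantity falls by |ΔQ| = |265 − 245| = 20.
DWL = ½ · t · |ΔQ| = ½ · 18 · 20 = $180.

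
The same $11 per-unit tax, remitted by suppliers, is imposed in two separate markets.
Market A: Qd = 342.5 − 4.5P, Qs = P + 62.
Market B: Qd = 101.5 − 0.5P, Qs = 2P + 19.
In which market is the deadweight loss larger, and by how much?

Market A, by $25.3.

Market A: pre-tax P* = $51, Q* = 113; post-tax Q = 104; deadweight loss = $49.5.
Market B: pre-tax P* = $33, Q* = 85; post-tax Q = 80.6; deadweight loss = $24.2.
Difference: $49.5 vs $24.2 → market A is larger by $25.3.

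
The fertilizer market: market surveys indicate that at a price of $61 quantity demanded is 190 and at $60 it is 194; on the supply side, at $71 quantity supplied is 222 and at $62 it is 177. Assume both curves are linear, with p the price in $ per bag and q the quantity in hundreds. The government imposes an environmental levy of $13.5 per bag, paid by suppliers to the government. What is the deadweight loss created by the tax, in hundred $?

Demand slope: (194 − 190)/(60 − 61) = -4, so qd = 434 − 4p.
Supply slope: (177 − 222)/(62 − 71) = 5, so qs = 5p − 133.
Without the tax, 434 − 4p = 5p − 133 gives 9p = 567, so p* = $63 and q* = 182.
With the tax collected from suppliers, supply shifts: qs = 5(p − 13.5) − 133.
Solving gives q = 152 with buyers paying $70.5 and suppliers receiving $57 (the $13.5 wedge).
Quantity falls by |ΔQ| = |182 − 152| = 30.
DWL = ½ · t · |ΔQ| = ½ · 13.5 · 30 = $202.5.

Deadweight loss = $202.5 hundred.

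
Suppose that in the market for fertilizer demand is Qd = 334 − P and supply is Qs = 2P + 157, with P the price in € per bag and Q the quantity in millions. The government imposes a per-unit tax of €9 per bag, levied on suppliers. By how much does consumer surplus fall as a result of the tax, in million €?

Consumer surplus falls by €1632 million.

Without the tax, 334 − P = 2P + 157 gives 3P = 177, so P* = €59 and Q* = 275.
With the tax collected from suppliers, supply shifts: Qs = 2(P − 9) + 157.
Solving gives Q = 269 with buyers paying €65 and suppliers receiving €56 (the €9 wedge).
ΔCS is the trapezoid between Q = 269 and Q = 275 of height €6: ½ · (275 + 269) · 6 = €1632.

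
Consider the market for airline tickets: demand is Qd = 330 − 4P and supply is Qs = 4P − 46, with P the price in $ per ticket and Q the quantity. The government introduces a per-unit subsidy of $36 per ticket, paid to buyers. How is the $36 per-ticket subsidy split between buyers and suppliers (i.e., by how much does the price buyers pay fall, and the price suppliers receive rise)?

Buyers gain $18 per ticket; suppliers gain $18 per ticket.

Without the subsidy, 330 − 4P = 4P − 46 gives 8P = 376, so P* = $47 and Q* = 142.
With a per-unit subsidy paid to buyers, each effectively pays P − 36, so demand becomes Qd = 330 − 4(P − 36).
Solving gives Q = 214 with buyers paying $29 and suppliers receiving $65 (the $36 wedge).
Gain to buyers: $18; to suppliers: $18. (They sum to $36.)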